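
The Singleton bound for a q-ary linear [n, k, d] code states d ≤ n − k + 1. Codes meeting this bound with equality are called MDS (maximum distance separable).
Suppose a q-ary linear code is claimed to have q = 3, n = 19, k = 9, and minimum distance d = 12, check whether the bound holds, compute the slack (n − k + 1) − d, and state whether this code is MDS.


Singleton RHS = n − k + 1 = 11, slack = -1, bound violated (no such code; not MDS).

Singleton bound: d ≤ n − k + 1.
Here n = 19, k = 9, so n − k + 1 = 11.
Given d = 12, check d ≤ 11: NO.
Slack = (n − k + 1) − d = -1.
The slack is negative: d = 12 exceeds n − k + 1 = 11 by 1, so the Singleton bound is violated and no linear [19, 9, 12]_3 code can exist. In particular it is not MDS (MDS requires d = n − k + 1 exactly).
Description: the claimed parameters are [19, 9, 12]_3; such a code would be impossible (violates the Singleton bound).


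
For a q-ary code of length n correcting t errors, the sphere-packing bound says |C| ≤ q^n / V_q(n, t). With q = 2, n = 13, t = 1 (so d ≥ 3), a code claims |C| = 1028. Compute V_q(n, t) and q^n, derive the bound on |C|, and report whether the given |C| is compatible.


V_q(n, t) = 14, q^n = 8192, Hamming bound = 585, |C| = 1028 > bound (violated).

Step 1: Compute V_q(n, t) = Σ_{j=0}^1 C(n, j) (q−1)^j.
  j = 0: C(13,0)·(1)^0 = 1·1 = 1.
  j = 1: C(13,1)·(1)^1 = 13·1 = 13.
  V_q(n, t) = 1 + 13 = 14.
Step 2: q^n = 2^13 = 8192.
Step 3: Hamming bound ⌊q^n / V_q(n,t)⌋ = ⌊8192/14⌋ = 585.
Step 4: Compare |C| = 1028 to 585: violated.
The claimed |C| lies above the Hamming bound, so no 2-ary code of length 13 with d ≥ 3 can have 1028 codewords.


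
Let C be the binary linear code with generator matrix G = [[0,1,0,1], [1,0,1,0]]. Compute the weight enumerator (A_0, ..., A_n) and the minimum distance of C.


Weight distribution: A_0 = 1, A_2 = 2, A_4 = 1. Minimum distance d = 2.

Enumerate all 2^2 = 4 messages m ∈ F_2^2.
For each, compute codeword c = mG in F_2^4, then tally its weight.
  m = 00 → c = 0000, weight = 0.
  m = 10 → c = 0101, weight = 2.
  m = 01 → c = 1010, weight = 2.
  m = 11 → c = 1111, weight = 4.
Tally weights:
  weight 0: 1 codewords.
  weight 2: 2 codewords.
  weight 4: 1 codewords.
Minimum distance d = smallest w > 0 with A_w > 0 = 2.
Sanity: Σ A_w = 4 = 2^2 = 4 ✓.


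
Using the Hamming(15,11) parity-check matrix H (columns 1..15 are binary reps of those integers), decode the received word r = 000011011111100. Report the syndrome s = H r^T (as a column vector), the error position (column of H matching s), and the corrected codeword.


s = (0, 0, 1, 0)^T, error position = 2, corrected codeword c = 010011011111100

Compute s = H r^T mod 2 one row at a time:
  s_1 = 1 + 1 + 1 + 1 + 1 + 1 + 0 + 0 = 6 ≡ 0 (mod 2).
  s_2 = 0 + 1 + 1 + 0 + 1 + 1 + 0 + 0 = 4 ≡ 0 (mod 2).
  s_3 = 0 + 0 + 1 + 0 + 1 + 1 + 0 + 0 = 3 ≡ 1 (mod 2).
  s_4 = 0 + 0 + 1 + 0 + 1 + 1 + 1 + 0 = 4 ≡ 0 (mod 2).
s = (0, 0, 1, 0)^T — this equals column 2 of H (binary 0010), so error is at position 2.
Correct: flip bit 2 of r = 000011011111100 to get c = 010011011111100.


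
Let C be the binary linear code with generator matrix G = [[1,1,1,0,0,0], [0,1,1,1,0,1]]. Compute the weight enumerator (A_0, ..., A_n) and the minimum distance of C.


Weight distribution: A_0 = 1, A_3 = 2, A_4 = 1. Minimum distance d = 3.

Enumerate all 2^2 = 4 messages m ∈ F_2^2.
For each, compute codeword c = mG in F_2^6, then tally its weight.
  m = 00 → c = 000000, weight = 0.
  m = 10 → c = 111000, weight = 3.
  m = 01 → c = 011101, weight = 4.
  m = 11 → c = 100101, weight = 3.
Tally weights:
  weight 0: 1 codewords.
  weight 3: 2 codewords.
  weight 4: 1 codewords.
Minimum distance d = smallest w > 0 with A_w > 0 = 3.
Sanity: Σ A_w = 4 = 2^2 = 4 ✓.


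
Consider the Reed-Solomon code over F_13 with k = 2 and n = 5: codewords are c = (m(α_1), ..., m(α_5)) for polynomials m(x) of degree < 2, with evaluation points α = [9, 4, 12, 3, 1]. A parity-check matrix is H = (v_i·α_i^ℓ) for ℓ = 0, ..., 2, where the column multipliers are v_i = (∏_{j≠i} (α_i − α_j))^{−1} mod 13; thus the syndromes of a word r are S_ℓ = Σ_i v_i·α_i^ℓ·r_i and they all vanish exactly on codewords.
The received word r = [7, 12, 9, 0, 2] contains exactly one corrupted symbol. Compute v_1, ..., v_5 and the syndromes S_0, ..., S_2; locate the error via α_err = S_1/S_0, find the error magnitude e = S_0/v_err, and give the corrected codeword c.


S = (7, 6, 7), error at position 3, error magnitude e = 5, c = [7, 12, 4, 0, 2].

Step 1: column multipliers v_i = (∏_{j≠i}(α_i − α_j))^{−1} mod 13.
  i = 1 (α = 9): (9−4)(9−12)(9−3)(9−1) = 5·(−3)·6·8 = −720 ≡ 8, so v_1 = 8^{−1} = 5 (mod 13).
  i = 2 (α = 4): (4−9)(4−12)(4−3)(4−1) = (−5)·(−8)·1·3 = 120 ≡ 3, so v_2 = 3^{−1} = 9 (mod 13).
  i = 3 (α = 12): (12−9)(12−4)(12−3)(12−1) = 3·8·9·11 = 2376 ≡ 10, so v_3 = 10^{−1} = 4 (mod 13).
  i = 4 (α = 3): (3−9)(3−4)(3−12)(3−1) = (−6)·(−1)·(−9)·2 = −108 ≡ 9, so v_4 = 9^{−1} = 3 (mod 13).
  i = 5 (α = 1): (1−9)(1−4)(1−12)(1−3) = (−8)·(−3)·(−11)·(−2) = 528 ≡ 8, so v_5 = 8^{−1} = 5 (mod 13).
  v = [5, 9, 4, 3, 5].
Step 2: syndromes of r = [7, 12, 9, 0, 2] (all sums mod 13).
  S_0 = Σ v_i r_i = 5·7 + 9·12 + 4·9 + 3·0 + 5·2 = 189 ≡ 7.
  S_1 = Σ v_i α_i r_i = 5·9·7 + 9·4·12 + 4·12·9 + 3·3·0 + 5·1·2 = 1189 ≡ 6.
  α_i^2 mod 13 = [3, 3, 1, 9, 1].
  S_2 = Σ v_i α_i^2 r_i = 5·3·7 + 9·3·12 + 4·1·9 + 3·9·0 + 5·1·2 = 475 ≡ 7.
  S = (7, 6, 7) ≠ 0, so r is not a codeword (an error is present).
Step 3: locate the error. For a single error e at position i, S_ℓ = v_i·e·α_i^ℓ, so α_err = S_1/S_0.
  S_0^{−1} = 7^{−1} = 2 (mod 13), so α_err = 6·2 = 12 ≡ 12 = α_3. Error position i = 3.
  Consistency check: S_2/S_1 = 7·11 = 77 ≡ 12 = α_err ✓ (single-error assumption holds).
Step 4: error magnitude e = S_0/v_3 = S_0·∏_{j≠3}(α_3 − α_j) = 7·10 = 70 ≡ 5 (mod 13).
Step 5: correct position 3: c_3 = r_3 − e = 9 − 5 ≡ 4 (mod 13). Hence c = [7, 12, 4, 0, 2].
  Check: interpolating c through the α_i gives m(x) = 3 + 12·x (degree < 2) with m(α_i) = c_i for every i, so c is indeed a codeword.


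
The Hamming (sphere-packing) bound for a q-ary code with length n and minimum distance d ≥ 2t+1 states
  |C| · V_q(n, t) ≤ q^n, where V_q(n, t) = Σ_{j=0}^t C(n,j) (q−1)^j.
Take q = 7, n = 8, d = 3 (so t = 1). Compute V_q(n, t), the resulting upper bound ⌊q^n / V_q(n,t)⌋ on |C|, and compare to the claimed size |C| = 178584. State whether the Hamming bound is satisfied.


V_q(n, t) = 49, q^n = 5764801, Hamming bound = 117649, |C| = 178584 > bound (violated).

Step 1: Compute V_q(n, t) = Σ_{j=0}^1 C(n, j) (q−1)^j.
  j = 0: C(8,0)·(6)^0 = 1·1 = 1.
  j = 1: C(8,1)·(6)^1 = 8·6 = 48.
  V_q(n, t) = 1 + 48 = 49.
Step 2: q^n = 7^8 = 5764801.
Step 3: Hamming bound ⌊q^n / V_q(n,t)⌋ = ⌊5764801/49⌋ = 117649.
Step 4: Compare |C| = 178584 to 117649: violated.
The claimed |C| lies above the Hamming bound, so no 7-ary code of length 8 with d ≥ 3 can have 178584 codewords.


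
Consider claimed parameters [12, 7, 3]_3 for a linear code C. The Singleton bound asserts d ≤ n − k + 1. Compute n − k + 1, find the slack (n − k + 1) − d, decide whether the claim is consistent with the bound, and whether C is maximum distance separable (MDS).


Singleton RHS = n − k + 1 = 6, slack = 3, bound satisfied, not MDS.

Singleton bound: d ≤ n − k + 1.
Here n = 12, k = 7, so n − k + 1 = 6.
Given d = 3, check d ≤ 6: YES.
Slack = (n − k + 1) − d = 3.
The code is NOT MDS (slack = 3 > 0).
Description: the claimed parameters are [12, 7, 3]_3; such a code would be non-MDS.


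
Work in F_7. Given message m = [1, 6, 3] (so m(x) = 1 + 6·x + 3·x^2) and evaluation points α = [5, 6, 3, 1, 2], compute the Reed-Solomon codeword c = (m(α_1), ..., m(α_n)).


c = [1, 5, 4, 3, 4]

Message polynomial: m(x) = 1 + 6·x + 3·x^2 (mod 7).
For each evaluation point α_i, compute m(α_i) mod 7:
  α_1 = 5: Horner steps 3 → 0 → 1, so m(5) = 1.
  α_2 = 6: Horner steps 3 → 3 → 5, so m(6) = 5.
  α_3 = 3: Horner steps 3 → 1 → 4, so m(3) = 4.
  α_4 = 1: Horner steps 3 → 2 → 3, so m(1) = 3.
  α_5 = 2: Horner steps 3 → 5 → 4, so m(2) = 4.
Codeword c = [1, 5, 4, 3, 4] ∈ F_7^5.


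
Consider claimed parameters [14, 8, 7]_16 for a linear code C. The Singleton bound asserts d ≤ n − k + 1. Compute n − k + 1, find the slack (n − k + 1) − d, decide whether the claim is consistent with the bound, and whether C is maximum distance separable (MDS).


Singleton RHS = n − k + 1 = 7, slack = 0, bound satisfied, MDS.

Singleton bound: d ≤ n − k + 1.
Here n = 14, k = 8, so n − k + 1 = 7.
Given d = 7, check d ≤ 7: YES.
Slack = (n − k + 1) − d = 0.
The code is MDS (slack = 0).
Description: the claimed parameters are [14, 8, 7]_16; such a code would be MDS (meets Singleton bound).


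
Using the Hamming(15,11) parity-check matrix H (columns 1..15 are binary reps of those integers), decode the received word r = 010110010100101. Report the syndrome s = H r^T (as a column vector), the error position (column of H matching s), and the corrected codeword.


s = (0, 0, 1, 1)^T, error position = 3, corrected codeword c = 011110010100101

Compute s = H r^T mod 2 one row at a time:
  s_1 = 1 + 0 + 1 + 0 + 0 + 1 + 0 + 1 = 4 ≡ 0 (mod 2).
  s_2 = 1 + 1 + 0 + 0 + 0 + 1 + 0 + 1 = 4 ≡ 0 (mod 2).
  s_3 = 1 + 0 + 0 + 0 + 1 + 0 + 0 + 1 = 3 ≡ 1 (mod 2).
  s_4 = 0 + 0 + 1 + 0 + 0 + 0 + 1 + 1 = 3 ≡ 1 (mod 2).
s = (0, 0, 1, 1)^T — this equals column 3 of H (binary 0011), so error is at position 3.
Correct: flip bit 3 of r = 010110010100101 to get c = 011110010100101.


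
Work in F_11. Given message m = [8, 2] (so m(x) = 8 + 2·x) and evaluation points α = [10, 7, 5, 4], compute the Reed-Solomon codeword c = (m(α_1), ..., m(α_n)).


c = [6, 0, 7, 5]

Message polynomial: m(x) = 8 + 2·x (mod 11).
For each evaluation point α_i, compute m(α_i) mod 11:
  α_1 = 10: Horner steps 2 → 6, so m(10) = 6.
  α_2 = 7: Horner steps 2 → 0, so m(7) = 0.
  α_3 = 5: Horner steps 2 → 7, so m(5) = 7.
  α_4 = 4: Horner steps 2 → 5, so m(4) = 5.
Codeword c = [6, 0, 7, 5] ∈ F_11^4.


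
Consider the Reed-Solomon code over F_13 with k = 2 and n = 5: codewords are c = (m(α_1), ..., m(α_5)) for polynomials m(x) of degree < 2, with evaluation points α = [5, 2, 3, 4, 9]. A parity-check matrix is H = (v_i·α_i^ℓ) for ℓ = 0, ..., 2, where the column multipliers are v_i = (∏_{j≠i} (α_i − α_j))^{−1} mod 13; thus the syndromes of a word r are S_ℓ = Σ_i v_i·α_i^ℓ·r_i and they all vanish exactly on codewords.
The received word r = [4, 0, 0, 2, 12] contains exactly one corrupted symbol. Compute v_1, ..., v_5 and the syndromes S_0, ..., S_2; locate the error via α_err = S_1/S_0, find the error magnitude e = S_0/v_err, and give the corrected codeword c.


S = (5, 10, 7), error at position 2, error magnitude e = 2, c = [4, 11, 0, 2, 12].

Step 1: column multipliers v_i = (∏_{j≠i}(α_i − α_j))^{−1} mod 13.
  i = 1 (α = 5): (5−2)(5−3)(5−4)(5−9) = 3·2·1·(−4) = −24 ≡ 2, so v_1 = 2^{−1} = 7 (mod 13).
  i = 2 (α = 2): (2−5)(2−3)(2−4)(2−9) = (−3)·(−1)·(−2)·(−7) = 42 ≡ 3, so v_2 = 3^{−1} = 9 (mod 13).
  i = 3 (α = 3): (3−5)(3−2)(3−4)(3−9) = (−2)·1·(−1)·(−6) = −12 ≡ 1, so v_3 = 1^{−1} = 1 (mod 13).
  i = 4 (α = 4): (4−5)(4−2)(4−3)(4−9) = (−1)·2·1·(−5) = 10 ≡ 10, so v_4 = 10^{−1} = 4 (mod 13).
  i = 5 (α = 9): (9−5)(9−2)(9−3)(9−4) = 4·7·6·5 = 840 ≡ 8, so v_5 = 8^{−1} = 5 (mod 13).
  v = [7, 9, 1, 4, 5].
Step 2: syndromes of r = [4, 0, 0, 2, 12] (all sums mod 13).
  S_0 = Σ v_i r_i = 7·4 + 9·0 + 1·0 + 4·2 + 5·12 = 96 ≡ 5.
  S_1 = Σ v_i α_i r_i = 7·5·4 + 9·2·0 + 1·3·0 + 4·4·2 + 5·9·12 = 712 ≡ 10.
  α_i^2 mod 13 = [12, 4, 9, 3, 3].
  S_2 = Σ v_i α_i^2 r_i = 7·12·4 + 9·4·0 + 1·9·0 + 4·3·2 + 5·3·12 = 540 ≡ 7.
  S = (5, 10, 7) ≠ 0, so r is not a codeword (an error is present).
Step 3: locate the error. For a single error e at position i, S_ℓ = v_i·e·α_i^ℓ, so α_err = S_1/S_0.
  S_0^{−1} = 5^{−1} = 8 (mod 13), so α_err = 10·8 = 80 ≡ 2 = α_2. Error position i = 2.
  Consistency check: S_2/S_1 = 7·4 = 28 ≡ 2 = α_err ✓ (single-error assumption holds).
Step 4: error magnitude e = S_0/v_2 = S_0·∏_{j≠2}(α_2 − α_j) = 5·3 = 15 ≡ 2 (mod 13).
Step 5: correct position 2: c_2 = r_2 − e = 0 − 2 ≡ 11 (mod 13). Hence c = [4, 11, 0, 2, 12].
  Check: interpolating c through the α_i gives m(x) = 7 + 2·x (degree < 2) with m(α_i) = c_i for every i, so c is indeed a codeword.


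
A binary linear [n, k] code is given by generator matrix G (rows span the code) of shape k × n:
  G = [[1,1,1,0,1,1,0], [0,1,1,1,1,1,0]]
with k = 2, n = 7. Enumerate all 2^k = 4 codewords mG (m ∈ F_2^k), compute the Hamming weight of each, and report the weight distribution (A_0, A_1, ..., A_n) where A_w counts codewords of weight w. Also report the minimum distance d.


Weight distribution: A_0 = 1, A_2 = 1, A_5 = 2. Minimum distance d = 2.

Enumerate all 2^2 = 4 messages m ∈ F_2^2.
For each, compute codeword c = mG in F_2^7, then tally its weight.
  m = 00 → c = 0000000, weight = 0.
  m = 10 → c = 1110110, weight = 5.
  m = 01 → c = 0111110, weight = 5.
  m = 11 → c = 1001000, weight = 2.
Tally weights:
  weight 0: 1 codewords.
  weight 2: 1 codewords.
  weight 5: 2 codewords.
Minimum distance d = smallest w > 0 with A_w > 0 = 2.
Sanity: Σ A_w = 4 = 2^2 = 4 ✓.


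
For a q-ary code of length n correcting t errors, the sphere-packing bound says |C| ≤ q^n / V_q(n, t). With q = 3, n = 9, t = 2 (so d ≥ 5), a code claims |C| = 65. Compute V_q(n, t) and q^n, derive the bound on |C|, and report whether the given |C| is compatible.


V_q(n, t) = 163, q^n = 19683, Hamming bound = 120, |C| = 65 ≤ bound (satisfied).

Step 1: Compute V_q(n, t) = Σ_{j=0}^2 C(n, j) (q−1)^j.
  j = 0: C(9,0)·(2)^0 = 1·1 = 1.
  j = 1: C(9,1)·(2)^1 = 9·2 = 18.
  j = 2: C(9,2)·(2)^2 = 36·4 = 144.
  V_q(n, t) = 1 + 18 + 144 = 163.
Step 2: q^n = 3^9 = 19683.
Step 3: Hamming bound ⌊q^n / V_q(n,t)⌋ = ⌊19683/163⌋ = 120.
Step 4: Compare |C| = 65 to 120: satisfied.
The claimed |C| lies below the Hamming bound.


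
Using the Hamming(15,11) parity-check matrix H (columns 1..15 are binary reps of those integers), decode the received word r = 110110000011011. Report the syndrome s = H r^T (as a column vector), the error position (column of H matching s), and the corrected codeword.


s = (0, 1, 0, 0)^T, error position = 4, corrected codeword c = 110010000011011

Compute s = H r^T mod 2 one row at a time:
  s_1 = 0 + 0 + 0 + 1 + 1 + 0 + 1 + 1 = 4 ≡ 0 (mod 2).
  s_2 = 1 + 1 + 0 + 0 + 1 + 0 + 1 + 1 = 5 ≡ 1 (mod 2).
  s_3 = 1 + 0 + 0 + 0 + 0 + 1 + 1 + 1 = 4 ≡ 0 (mod 2).
  s_4 = 1 + 0 + 1 + 0 + 0 + 1 + 0 + 1 = 4 ≡ 0 (mod 2).
s = (0, 1, 0, 0)^T — this equals column 4 of H (binary 0100), so error is at position 4.
Correct: flip bit 4 of r = 110110000011011 to get c = 110010000011011.


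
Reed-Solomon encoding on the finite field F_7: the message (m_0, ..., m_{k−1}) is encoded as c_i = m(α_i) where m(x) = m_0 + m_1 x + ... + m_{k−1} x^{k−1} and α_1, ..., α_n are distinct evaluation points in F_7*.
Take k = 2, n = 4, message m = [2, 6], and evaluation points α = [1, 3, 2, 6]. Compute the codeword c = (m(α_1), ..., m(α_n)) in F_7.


c = [1, 6, 0, 3]

Message polynomial: m(x) = 2 + 6·x (mod 7).
For each evaluation point α_i, compute m(α_i) mod 7:
  α_1 = 1: Horner steps 6 → 1, so m(1) = 1.
  α_2 = 3: Horner steps 6 → 6, so m(3) = 6.
  α_3 = 2: Horner steps 6 → 0, so m(2) = 0.
  α_4 = 6: Horner steps 6 → 3, so m(6) = 3.
Codeword c = [1, 6, 0, 3] ∈ F_7^4.


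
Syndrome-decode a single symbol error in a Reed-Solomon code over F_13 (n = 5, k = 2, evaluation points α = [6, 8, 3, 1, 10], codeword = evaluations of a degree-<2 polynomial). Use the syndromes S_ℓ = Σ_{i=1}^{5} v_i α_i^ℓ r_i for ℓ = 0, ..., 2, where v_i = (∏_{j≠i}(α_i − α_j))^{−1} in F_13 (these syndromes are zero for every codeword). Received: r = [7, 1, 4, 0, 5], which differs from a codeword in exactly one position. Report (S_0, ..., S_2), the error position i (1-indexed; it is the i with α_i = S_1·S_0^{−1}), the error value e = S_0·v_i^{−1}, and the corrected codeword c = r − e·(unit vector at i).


S = (12, 7, 3), error at position 1, error magnitude e = 10, c = [10, 1, 4, 0, 5].

Step 1: column multipliers v_i = (∏_{j≠i}(α_i − α_j))^{−1} mod 13.
  i = 1 (α = 6): (6−8)(6−3)(6−1)(6−10) = (−2)·3·5·(−4) = 120 ≡ 3, so v_1 = 3^{−1} = 9 (mod 13).
  i = 2 (α = 8): (8−6)(8−3)(8−1)(8−10) = 2·5·7·(−2) = −140 ≡ 3, so v_2 = 3^{−1} = 9 (mod 13).
  i = 3 (α = 3): (3−6)(3−8)(3−1)(3−10) = (−3)·(−5)·2·(−7) = −210 ≡ 11, so v_3 = 11^{−1} = 6 (mod 13).
  i = 4 (α = 1): (1−6)(1−8)(1−3)(1−10) = (−5)·(−7)·(−2)·(−9) = 630 ≡ 6, so v_4 = 6^{−1} = 11 (mod 13).
  i = 5 (α = 10): (10−6)(10−8)(10−3)(10−1) = 4·2·7·9 = 504 ≡ 10, so v_5 = 10^{−1} = 4 (mod 13).
  v = [9, 9, 6, 11, 4].
Step 2: syndromes of r = [7, 1, 4, 0, 5] (all sums mod 13).
  S_0 = Σ v_i r_i = 9·7 + 9·1 + 6·4 + 11·0 + 4·5 = 116 ≡ 12.
  S_1 = Σ v_i α_i r_i = 9·6·7 + 9·8·1 + 6·3·4 + 11·1·0 + 4·10·5 = 722 ≡ 7.
  α_i^2 mod 13 = [10, 12, 9, 1, 9].
  S_2 = Σ v_i α_i^2 r_i = 9·10·7 + 9·12·1 + 6·9·4 + 11·1·0 + 4·9·5 = 1134 ≡ 3.
  S = (12, 7, 3) ≠ 0, so r is not a codeword (an error is present).
Step 3: locate the error. For a single error e at position i, S_ℓ = v_i·e·α_i^ℓ, so α_err = S_1/S_0.
  S_0^{−1} = 12^{−1} = 12 (mod 13), so α_err = 7·12 = 84 ≡ 6 = α_1. Error position i = 1.
  Consistency check: S_2/S_1 = 3·2 = 6 ≡ 6 = α_err ✓ (single-error assumption holds).
Step 4: error magnitude e = S_0/v_1 = S_0·∏_{j≠1}(α_1 − α_j) = 12·3 = 36 ≡ 10 (mod 13).
Step 5: correct position 1: c_1 = r_1 − e = 7 − 10 ≡ 10 (mod 13). Hence c = [10, 1, 4, 0, 5].
  Check: interpolating c through the α_i gives m(x) = 11 + 2·x (degree < 2) with m(α_i) = c_i for every i, so c is indeed a codeword.


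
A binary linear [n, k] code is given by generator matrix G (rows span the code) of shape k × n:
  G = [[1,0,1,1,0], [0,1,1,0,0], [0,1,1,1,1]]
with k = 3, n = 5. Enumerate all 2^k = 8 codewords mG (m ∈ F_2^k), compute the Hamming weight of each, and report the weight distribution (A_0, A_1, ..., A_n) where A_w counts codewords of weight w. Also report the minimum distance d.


Weight distribution: A_0 = 1, A_2 = 2, A_3 = 4, A_4 = 1. Minimum distance d = 2.

Enumerate all 2^3 = 8 messages m ∈ F_2^3.
For each, compute codeword c = mG in F_2^5, then tally its weight.
  m = 000 → c = 00000, weight = 0.
  m = 100 → c = 10110, weight = 3.
  m = 010 → c = 01100, weight = 2.
  m = 110 → c = 11010, weight = 3.
  m = 001 → c = 01111, weight = 4.
  m = 101 → c = 11001, weight = 3.
  m = 011 → c = 00011, weight = 2.
  m = 111 → c = 10101, weight = 3.
Tally weights:
  weight 0: 1 codewords.
  weight 2: 2 codewords.
  weight 3: 4 codewords.
  weight 4: 1 codewords.
Minimum distance d = smallest w > 0 with A_w > 0 = 2.
Sanity: Σ A_w = 8 = 2^3 = 8 ✓.


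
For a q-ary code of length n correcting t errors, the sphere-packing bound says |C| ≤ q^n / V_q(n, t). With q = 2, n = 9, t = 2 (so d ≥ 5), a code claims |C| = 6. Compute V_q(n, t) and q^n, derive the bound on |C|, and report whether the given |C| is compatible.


V_q(n, t) = 46, q^n = 512, Hamming bound = 11, |C| = 6 ≤ bound (satisfied).

Step 1: Compute V_q(n, t) = Σ_{j=0}^2 C(n, j) (q−1)^j.
  j = 0: C(9,0)·(1)^0 = 1·1 = 1.
  j = 1: C(9,1)·(1)^1 = 9·1 = 9.
  j = 2: C(9,2)·(1)^2 = 36·1 = 36.
  V_q(n, t) = 1 + 9 + 36 = 46.
Step 2: q^n = 2^9 = 512.
Step 3: Hamming bound ⌊q^n / V_q(n,t)⌋ = ⌊512/46⌋ = 11.
Step 4: Compare |C| = 6 to 11: satisfied.
The claimed |C| lies below the Hamming bound.


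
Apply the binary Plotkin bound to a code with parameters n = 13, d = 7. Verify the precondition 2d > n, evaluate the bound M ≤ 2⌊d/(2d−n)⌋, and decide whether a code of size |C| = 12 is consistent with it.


Plotkin bound M ≤ 14; given |C| = 12 ≤ bound (satisfied).

Check applicability: 2d = 14, n = 13.
2d − n = 1 > 0, so Plotkin applies.
Compute d/(2d−n) = 7/1 ≈ 7.0000.
⌊d/(2d−n)⌋ = 7.
Plotkin bound: M ≤ 2·7 = 14.
Given |C| = 12, check: satisfied.
This |C| is below the Plotkin bound.


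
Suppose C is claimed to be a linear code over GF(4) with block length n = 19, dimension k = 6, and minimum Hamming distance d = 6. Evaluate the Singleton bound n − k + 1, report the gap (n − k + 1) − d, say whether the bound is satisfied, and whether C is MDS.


Singleton RHS = n − k + 1 = 14, slack = 8, bound satisfied, not MDS.

Singleton bound: d ≤ n − k + 1.
Here n = 19, k = 6, so n − k + 1 = 14.
Given d = 6, check d ≤ 14: YES.
Slack = (n − k + 1) − d = 8.
The code is NOT MDS (slack = 8 > 0).
Description: the claimed parameters are [19, 6, 6]_4; such a code would be non-MDS.


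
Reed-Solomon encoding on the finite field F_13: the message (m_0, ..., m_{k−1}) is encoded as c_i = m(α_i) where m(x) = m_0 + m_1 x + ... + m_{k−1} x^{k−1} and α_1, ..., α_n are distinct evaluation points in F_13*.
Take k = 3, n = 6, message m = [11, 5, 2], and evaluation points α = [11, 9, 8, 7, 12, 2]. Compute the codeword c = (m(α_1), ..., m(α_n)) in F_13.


c = [9, 10, 10, 1, 8, 3]

Message polynomial: m(x) = 11 + 5·x + 2·x^2 (mod 13).
For each evaluation point α_i, compute m(α_i) mod 13:
  α_1 = 11: Horner steps 2 → 1 → 9, so m(11) = 9.
  α_2 = 9: Horner steps 2 → 10 → 10, so m(9) = 10.
  α_3 = 8: Horner steps 2 → 8 → 10, so m(8) = 10.
  α_4 = 7: Horner steps 2 → 6 → 1, so m(7) = 1.
  α_5 = 12: Horner steps 2 → 3 → 8, so m(12) = 8.
  α_6 = 2: Horner steps 2 → 9 → 3, so m(2) = 3.
Codeword c = [9, 10, 10, 1, 8, 3] ∈ F_13^6.


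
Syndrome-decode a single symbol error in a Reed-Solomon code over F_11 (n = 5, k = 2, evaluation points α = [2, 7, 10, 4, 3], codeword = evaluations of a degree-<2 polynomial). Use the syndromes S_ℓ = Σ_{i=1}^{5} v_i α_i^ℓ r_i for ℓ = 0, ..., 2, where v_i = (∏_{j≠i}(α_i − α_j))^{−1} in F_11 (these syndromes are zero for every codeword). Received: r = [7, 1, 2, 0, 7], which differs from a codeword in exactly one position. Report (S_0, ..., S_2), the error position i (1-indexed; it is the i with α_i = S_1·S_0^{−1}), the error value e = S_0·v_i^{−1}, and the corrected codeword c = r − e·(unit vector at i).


S = (5, 10, 9), error at position 1, error magnitude e = 4, c = [3, 1, 2, 0, 7].

Step 1: column multipliers v_i = (∏_{j≠i}(α_i − α_j))^{−1} mod 11.
  i = 1 (α = 2): (2−7)(2−10)(2−4)(2−3) = (−5)·(−8)·(−2)·(−1) = 80 ≡ 3, so v_1 = 3^{−1} = 4 (mod 11).
  i = 2 (α = 7): (7−2)(7−10)(7−4)(7−3) = 5·(−3)·3·4 = −180 ≡ 7, so v_2 = 7^{−1} = 8 (mod 11).
  i = 3 (α = 10): (10−2)(10−7)(10−4)(10−3) = 8·3·6·7 = 1008 ≡ 7, so v_3 = 7^{−1} = 8 (mod 11).
  i = 4 (α = 4): (4−2)(4−7)(4−10)(4−3) = 2·(−3)·(−6)·1 = 36 ≡ 3, so v_4 = 3^{−1} = 4 (mod 11).
  i = 5 (α = 3): (3−2)(3−7)(3−10)(3−4) = 1·(−4)·(−7)·(−1) = −28 ≡ 5, so v_5 = 5^{−1} = 9 (mod 11).
  v = [4, 8, 8, 4, 9].
Step 2: syndromes of r = [7, 1, 2, 0, 7] (all sums mod 11).
  S_0 = Σ v_i r_i = 4·7 + 8·1 + 8·2 + 4·0 + 9·7 = 115 ≡ 5.
  S_1 = Σ v_i α_i r_i = 4·2·7 + 8·7·1 + 8·10·2 + 4·4·0 + 9·3·7 = 461 ≡ 10.
  α_i^2 mod 11 = [4, 5, 1, 5, 9].
  S_2 = Σ v_i α_i^2 r_i = 4·4·7 + 8·5·1 + 8·1·2 + 4·5·0 + 9·9·7 = 735 ≡ 9.
  S = (5, 10, 9) ≠ 0, so r is not a codeword (an error is present).
Step 3: locate the error. For a single error e at position i, S_ℓ = v_i·e·α_i^ℓ, so α_err = S_1/S_0.
  S_0^{−1} = 5^{−1} = 9 (mod 11), so α_err = 10·9 = 90 ≡ 2 = α_1. Error position i = 1.
  Consistency check: S_2/S_1 = 9·10 = 90 ≡ 2 = α_err ✓ (single-error assumption holds).
Step 4: error magnitude e = S_0/v_1 = S_0·∏_{j≠1}(α_1 − α_j) = 5·3 = 15 ≡ 4 (mod 11).
Step 5: correct position 1: c_1 = r_1 − e = 7 − 4 ≡ 3 (mod 11). Hence c = [3, 1, 2, 0, 7].
  Check: interpolating c through the α_i gives m(x) = 6 + 4·x (degree < 2) with m(α_i) = c_i for every i, so c is indeed a codeword.


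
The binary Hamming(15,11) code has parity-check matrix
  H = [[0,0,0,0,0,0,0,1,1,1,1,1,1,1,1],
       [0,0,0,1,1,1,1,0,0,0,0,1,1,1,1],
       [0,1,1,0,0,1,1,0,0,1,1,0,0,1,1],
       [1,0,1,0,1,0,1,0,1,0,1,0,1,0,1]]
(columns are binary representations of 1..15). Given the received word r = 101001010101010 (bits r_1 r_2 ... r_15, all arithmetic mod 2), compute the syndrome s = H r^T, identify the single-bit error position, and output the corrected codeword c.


s = (0, 1, 0, 0)^T, error position = 4, corrected codeword c = 101101010101010

Compute s = H r^T mod 2 one row at a time:
  s_1 = 1 + 0 + 1 + 0 + 1 + 0 + 1 + 0 = 4 ≡ 0 (mod 2).
  s_2 = 0 + 0 + 1 + 0 + 1 + 0 + 1 + 0 = 3 ≡ 1 (mod 2).
  s_3 = 0 + 1 + 1 + 0 + 1 + 0 + 1 + 0 = 4 ≡ 0 (mod 2).
  s_4 = 1 + 1 + 0 + 0 + 0 + 0 + 0 + 0 = 2 ≡ 0 (mod 2).
s = (0, 1, 0, 0)^T — this equals column 4 of H (binary 0100), so error is at position 4.
Correct: flip bit 4 of r = 101001010101010 to get c = 101101010101010.


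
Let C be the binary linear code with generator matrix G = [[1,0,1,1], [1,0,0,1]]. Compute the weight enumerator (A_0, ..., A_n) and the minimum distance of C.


Weight distribution: A_0 = 1, A_1 = 1, A_2 = 1, A_3 = 1. Minimum distance d = 1.

Enumerate all 2^2 = 4 messages m ∈ F_2^2.
For each, compute codeword c = mG in F_2^4, then tally its weight.
  m = 00 → c = 0000, weight = 0.
  m = 10 → c = 1011, weight = 3.
  m = 01 → c = 1001, weight = 2.
  m = 11 → c = 0010, weight = 1.
Tally weights:
  weight 0: 1 codewords.
  weight 1: 1 codewords.
  weight 2: 1 codewords.
  weight 3: 1 codewords.
Minimum distance d = smallest w > 0 with A_w > 0 = 1.
Sanity: Σ A_w = 4 = 2^2 = 4 ✓.


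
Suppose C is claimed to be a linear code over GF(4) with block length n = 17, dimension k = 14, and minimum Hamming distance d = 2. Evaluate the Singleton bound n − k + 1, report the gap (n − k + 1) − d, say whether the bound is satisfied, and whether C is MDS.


Singleton RHS = n − k + 1 = 4, slack = 2, bound satisfied, not MDS.

Singleton bound: d ≤ n − k + 1.
Here n = 17, k = 14, so n − k + 1 = 4.
Given d = 2, check d ≤ 4: YES.
Slack = (n − k + 1) − d = 2.
The code is NOT MDS (slack = 2 > 0).
Description: the claimed parameters are [17, 14, 2]_4; such a code would be non-MDS.


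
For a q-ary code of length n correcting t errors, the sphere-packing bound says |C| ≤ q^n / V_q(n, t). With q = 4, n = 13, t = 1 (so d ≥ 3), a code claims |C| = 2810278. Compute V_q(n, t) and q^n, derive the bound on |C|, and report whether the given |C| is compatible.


V_q(n, t) = 40, q^n = 67108864, Hamming bound = 1677721, |C| = 2810278 > bound (violated).

Step 1: Compute V_q(n, t) = Σ_{j=0}^1 C(n, j) (q−1)^j.
  j = 0: C(13,0)·(3)^0 = 1·1 = 1.
  j = 1: C(13,1)·(3)^1 = 13·3 = 39.
  V_q(n, t) = 1 + 39 = 40.
Step 2: q^n = 4^13 = 67108864.
Step 3: Hamming bound ⌊q^n / V_q(n,t)⌋ = ⌊67108864/40⌋ = 1677721.
Step 4: Compare |C| = 2810278 to 1677721: violated.
The claimed |C| lies above the Hamming bound, so no 4-ary code of length 13 with d ≥ 3 can have 2810278 codewords.


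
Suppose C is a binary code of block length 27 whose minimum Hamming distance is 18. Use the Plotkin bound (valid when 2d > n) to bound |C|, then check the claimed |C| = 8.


Plotkin bound M ≤ 4; given |C| = 8 > bound (violated).

Check applicability: 2d = 36, n = 27.
2d − n = 9 > 0, so Plotkin applies.
Compute d/(2d−n) = 18/9 ≈ 2.0000.
⌊d/(2d−n)⌋ = 2.
Plotkin bound: M ≤ 2·2 = 4.
Given |C| = 8, check: VIOLATED.
This |C| is above the Plotkin bound, so no binary code with n = 27, d = 18 and 8 codewords exists.


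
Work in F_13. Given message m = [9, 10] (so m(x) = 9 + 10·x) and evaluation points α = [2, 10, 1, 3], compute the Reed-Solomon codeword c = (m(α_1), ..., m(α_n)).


c = [3, 5, 6, 0]

Message polynomial: m(x) = 9 + 10·x (mod 13).
For each evaluation point α_i, compute m(α_i) mod 13:
  α_1 = 2: Horner steps 10 → 3, so m(2) = 3.
  α_2 = 10: Horner steps 10 → 5, so m(10) = 5.
  α_3 = 1: Horner steps 10 → 6, so m(1) = 6.
  α_4 = 3: Horner steps 10 → 0, so m(3) = 0.
Codeword c = [3, 5, 6, 0] ∈ F_13^4.


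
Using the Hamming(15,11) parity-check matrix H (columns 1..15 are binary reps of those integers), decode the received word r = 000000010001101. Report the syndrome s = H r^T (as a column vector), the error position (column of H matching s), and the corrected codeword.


s = (0, 1, 1, 0)^T, error position = 6, corrected codeword c = 000001010001101

Compute s = H r^T mod 2 one row at a time:
  s_1 = 1 + 0 + 0 + 0 + 1 + 1 + 0 + 1 = 4 ≡ 0 (mod 2).
  s_2 = 0 + 0 + 0 + 0 + 1 + 1 + 0 + 1 = 3 ≡ 1 (mod 2).
  s_3 = 0 + 0 + 0 + 0 + 0 + 0 + 0 + 1 = 1 ≡ 1 (mod 2).
  s_4 = 0 + 0 + 0 + 0 + 0 + 0 + 1 + 1 = 2 ≡ 0 (mod 2).
s = (0, 1, 1, 0)^T — this equals column 6 of H (binary 0110), so error is at position 6.
Correct: flip bit 6 of r = 000000010001101 to get c = 000001010001101.


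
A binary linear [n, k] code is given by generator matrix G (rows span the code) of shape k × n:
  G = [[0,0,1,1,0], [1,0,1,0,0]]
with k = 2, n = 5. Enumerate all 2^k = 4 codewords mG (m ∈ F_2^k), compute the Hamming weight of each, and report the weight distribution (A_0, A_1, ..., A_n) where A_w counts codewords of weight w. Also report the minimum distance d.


Weight distribution: A_0 = 1, A_2 = 3. Minimum distance d = 2.

Enumerate all 2^2 = 4 messages m ∈ F_2^2.
For each, compute codeword c = mG in F_2^5, then tally its weight.
  m = 00 → c = 00000, weight = 0.
  m = 10 → c = 00110, weight = 2.
  m = 01 → c = 10100, weight = 2.
  m = 11 → c = 10010, weight = 2.
Tally weights:
  weight 0: 1 codewords.
  weight 2: 3 codewords.
Minimum distance d = smallest w > 0 with A_w > 0 = 2.
Sanity: Σ A_w = 4 = 2^2 = 4 ✓.


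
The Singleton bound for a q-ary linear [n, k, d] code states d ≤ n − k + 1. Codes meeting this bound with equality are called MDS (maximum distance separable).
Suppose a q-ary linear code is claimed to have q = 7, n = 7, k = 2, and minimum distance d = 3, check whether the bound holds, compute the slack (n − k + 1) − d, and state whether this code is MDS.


Singleton RHS = n − k + 1 = 6, slack = 3, bound satisfied, not MDS.

Singleton bound: d ≤ n − k + 1.
Here n = 7, k = 2, so n − k + 1 = 6.
Given d = 3, check d ≤ 6: YES.
Slack = (n − k + 1) − d = 3.
The code is NOT MDS (slack = 3 > 0).
Description: the claimed parameters are [7, 2, 3]_7; such a code would be non-MDS.


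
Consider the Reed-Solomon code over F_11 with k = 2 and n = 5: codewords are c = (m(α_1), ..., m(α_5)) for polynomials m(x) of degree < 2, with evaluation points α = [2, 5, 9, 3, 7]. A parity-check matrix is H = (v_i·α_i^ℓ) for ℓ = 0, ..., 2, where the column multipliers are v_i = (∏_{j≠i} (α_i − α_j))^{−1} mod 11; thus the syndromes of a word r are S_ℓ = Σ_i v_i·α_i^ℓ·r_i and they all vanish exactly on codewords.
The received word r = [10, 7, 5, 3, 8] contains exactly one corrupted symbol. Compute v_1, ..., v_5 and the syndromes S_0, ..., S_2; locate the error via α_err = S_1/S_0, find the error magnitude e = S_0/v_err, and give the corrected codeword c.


S = (10, 6, 8), error at position 2, error magnitude e = 7, c = [10, 0, 5, 3, 8].

Step 1: column multipliers v_i = (∏_{j≠i}(α_i − α_j))^{−1} mod 11.
  i = 1 (α = 2): (2−5)(2−9)(2−3)(2−7) = (−3)·(−7)·(−1)·(−5) = 105 ≡ 6, so v_1 = 6^{−1} = 2 (mod 11).
  i = 2 (α = 5): (5−2)(5−9)(5−3)(5−7) = 3·(−4)·2·(−2) = 48 ≡ 4, so v_2 = 4^{−1} = 3 (mod 11).
  i = 3 (α = 9): (9−2)(9−5)(9−3)(9−7) = 7·4·6·2 = 336 ≡ 6, so v_3 = 6^{−1} = 2 (mod 11).
  i = 4 (α = 3): (3−2)(3−5)(3−9)(3−7) = 1·(−2)·(−6)·(−4) = −48 ≡ 7, so v_4 = 7^{−1} = 8 (mod 11).
  i = 5 (α = 7): (7−2)(7−5)(7−9)(7−3) = 5·2·(−2)·4 = −80 ≡ 8, so v_5 = 8^{−1} = 7 (mod 11).
  v = [2, 3, 2, 8, 7].
Step 2: syndromes of r = [10, 7, 5, 3, 8] (all sums mod 11).
  S_0 = Σ v_i r_i = 2·10 + 3·7 + 2·5 + 8·3 + 7·8 = 131 ≡ 10.
  S_1 = Σ v_i α_i r_i = 2·2·10 + 3·5·7 + 2·9·5 + 8·3·3 + 7·7·8 = 699 ≡ 6.
  α_i^2 mod 11 = [4, 3, 4, 9, 5].
  S_2 = Σ v_i α_i^2 r_i = 2·4·10 + 3·3·7 + 2·4·5 + 8·9·3 + 7·5·8 = 679 ≡ 8.
  S = (10, 6, 8) ≠ 0, so r is not a codeword (an error is present).
Step 3: locate the error. For a single error e at position i, S_ℓ = v_i·e·α_i^ℓ, so α_err = S_1/S_0.
  S_0^{−1} = 10^{−1} = 10 (mod 11), so α_err = 6·10 = 60 ≡ 5 = α_2. Error position i = 2.
  Consistency check: S_2/S_1 = 8·2 = 16 ≡ 5 = α_err ✓ (single-error assumption holds).
Step 4: error magnitude e = S_0/v_2 = S_0·∏_{j≠2}(α_2 − α_j) = 10·4 = 40 ≡ 7 (mod 11).
Step 5: correct position 2: c_2 = r_2 − e = 7 − 7 ≡ 0 (mod 11). Hence c = [10, 0, 5, 3, 8].
  Check: interpolating c through the α_i gives m(x) = 2 + 4·x (degree < 2) with m(α_i) = c_i for every i, so c is indeed a codeword.


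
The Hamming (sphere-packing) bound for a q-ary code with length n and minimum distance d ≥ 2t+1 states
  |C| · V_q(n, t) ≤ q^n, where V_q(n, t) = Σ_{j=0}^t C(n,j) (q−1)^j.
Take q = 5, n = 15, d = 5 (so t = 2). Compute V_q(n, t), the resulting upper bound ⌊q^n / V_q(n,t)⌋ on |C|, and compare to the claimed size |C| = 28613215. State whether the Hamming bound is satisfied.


V_q(n, t) = 1741, q^n = 30517578125, Hamming bound = 17528764, |C| = 28613215 > bound (violated).

Step 1: Compute V_q(n, t) = Σ_{j=0}^2 C(n, j) (q−1)^j.
  j = 0: C(15,0)·(4)^0 = 1·1 = 1.
  j = 1: C(15,1)·(4)^1 = 15·4 = 60.
  j = 2: C(15,2)·(4)^2 = 105·16 = 1680.
  V_q(n, t) = 1 + 60 + 1680 = 1741.
Step 2: q^n = 5^15 = 30517578125.
Step 3: Hamming bound ⌊q^n / V_q(n,t)⌋ = ⌊30517578125/1741⌋ = 17528764.
Step 4: Compare |C| = 28613215 to 17528764: violated.
The claimed |C| lies above the Hamming bound, so no 5-ary code of length 15 with d ≥ 5 can have 28613215 codewords.


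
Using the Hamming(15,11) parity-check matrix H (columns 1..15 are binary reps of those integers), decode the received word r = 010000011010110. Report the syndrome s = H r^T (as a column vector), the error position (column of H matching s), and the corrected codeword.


s = (1, 0, 1, 1)^T, error position = 11, corrected codeword c = 010000011000110

Compute s = H r^T mod 2 one row at a time:
  s_1 = 1 + 1 + 0 + 1 + 0 + 1 + 1 + 0 = 5 ≡ 1 (mod 2).
  s_2 = 0 + 0 + 0 + 0 + 0 + 1 + 1 + 0 = 2 ≡ 0 (mod 2).
  s_3 = 1 + 0 + 0 + 0 + 0 + 1 + 1 + 0 = 3 ≡ 1 (mod 2).
  s_4 = 0 + 0 + 0 + 0 + 1 + 1 + 1 + 0 = 3 ≡ 1 (mod 2).
s = (1, 0, 1, 1)^T — this equals column 11 of H (binary 1011), so error is at position 11.
Correct: flip bit 11 of r = 010000011010110 to get c = 010000011000110.


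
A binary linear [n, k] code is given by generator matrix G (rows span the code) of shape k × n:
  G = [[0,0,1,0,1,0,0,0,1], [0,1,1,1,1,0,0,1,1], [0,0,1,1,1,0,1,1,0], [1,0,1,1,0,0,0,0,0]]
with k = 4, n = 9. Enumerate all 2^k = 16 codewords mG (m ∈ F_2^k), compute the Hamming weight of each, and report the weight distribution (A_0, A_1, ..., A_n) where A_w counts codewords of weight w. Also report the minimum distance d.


Weight distribution: A_0 = 1, A_3 = 4, A_4 = 5, A_5 = 4, A_6 = 2. Minimum distance d = 3.

Enumerate all 2^4 = 16 messages m ∈ F_2^4.
For each, compute codeword c = mG in F_2^9, then tally its weight.
  m = 0000 → c = 000000000, weight = 0.
  m = 1000 → c = 001010001, weight = 3.
  m = 0100 → c = 011110011, weight = 6.
  m = 1100 → c = 010100010, weight = 3.
  m = 0010 → c = 001110110, weight = 5.
  m = 1010 → c = 000100111, weight = 4.
  m = 0110 → c = 010000101, weight = 3.
  m = 1110 → c = 011010100, weight = 4.
  m = 0001 → c = 101100000, weight = 3.
  m = 1001 → c = 100110001, weight = 4.
  m = 0101 → c = 110010011, weight = 5.
  m = 1101 → c = 111000010, weight = 4.
  m = 0011 → c = 100010110, weight = 4.
  m = 1011 → c = 101000111, weight = 5.
  m = 0111 → c = 111100101, weight = 6.
  m = 1111 → c = 110110100, weight = 5.
Tally weights:
  weight 0: 1 codewords.
  weight 3: 4 codewords.
  weight 4: 5 codewords.
  weight 5: 4 codewords.
  weight 6: 2 codewords.
Minimum distance d = smallest w > 0 with A_w > 0 = 3.
Sanity: Σ A_w = 16 = 2^4 = 16 ✓.


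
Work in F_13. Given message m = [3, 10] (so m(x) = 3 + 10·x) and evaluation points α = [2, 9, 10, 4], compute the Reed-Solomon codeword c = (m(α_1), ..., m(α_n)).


c = [10, 2, 12, 4]

Message polynomial: m(x) = 3 + 10·x (mod 13).
For each evaluation point α_i, compute m(α_i) mod 13:
  α_1 = 2: Horner steps 10 → 10, so m(2) = 10.
  α_2 = 9: Horner steps 10 → 2, so m(9) = 2.
  α_3 = 10: Horner steps 10 → 12, so m(10) = 12.
  α_4 = 4: Horner steps 10 → 4, so m(4) = 4.
Codeword c = [10, 2, 12, 4] ∈ F_13^4.


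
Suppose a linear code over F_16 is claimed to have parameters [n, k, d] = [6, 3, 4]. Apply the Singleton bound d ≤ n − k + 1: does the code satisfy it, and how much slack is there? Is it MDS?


Singleton RHS = n − k + 1 = 4, slack = 0, bound satisfied, MDS.

Singleton bound: d ≤ n − k + 1.
Here n = 6, k = 3, so n − k + 1 = 4.
Given d = 4, check d ≤ 4: YES.
Slack = (n − k + 1) − d = 0.
The code is MDS (slack = 0).
Description: the claimed parameters are [6, 3, 4]_16; such a code would be MDS (meets Singleton bound).


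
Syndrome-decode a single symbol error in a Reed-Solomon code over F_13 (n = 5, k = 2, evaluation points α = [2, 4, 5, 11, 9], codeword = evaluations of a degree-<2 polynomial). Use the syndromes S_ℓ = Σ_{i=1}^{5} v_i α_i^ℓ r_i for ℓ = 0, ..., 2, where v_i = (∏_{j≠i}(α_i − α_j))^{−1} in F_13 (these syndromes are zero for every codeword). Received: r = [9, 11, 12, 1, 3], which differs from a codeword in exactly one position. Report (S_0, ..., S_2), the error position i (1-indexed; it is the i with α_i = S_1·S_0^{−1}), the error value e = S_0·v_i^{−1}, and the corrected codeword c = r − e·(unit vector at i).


S = (11, 4, 5), error at position 4, error magnitude e = 9, c = [9, 11, 12, 5, 3].

Step 1: column multipliers v_i = (∏_{j≠i}(α_i − α_j))^{−1} mod 13.
  i = 1 (α = 2): (2−4)(2−5)(2−11)(2−9) = (−2)·(−3)·(−9)·(−7) = 378 ≡ 1, so v_1 = 1^{−1} = 1 (mod 13).
  i = 2 (α = 4): (4−2)(4−5)(4−11)(4−9) = 2·(−1)·(−7)·(−5) = −70 ≡ 8, so v_2 = 8^{−1} = 5 (mod 13).
  i = 3 (α = 5): (5−2)(5−4)(5−11)(5−9) = 3·1·(−6)·(−4) = 72 ≡ 7, so v_3 = 7^{−1} = 2 (mod 13).
  i = 4 (α = 11): (11−2)(11−4)(11−5)(11−9) = 9·7·6·2 = 756 ≡ 2, so v_4 = 2^{−1} = 7 (mod 13).
  i = 5 (α = 9): (9−2)(9−4)(9−5)(9−11) = 7·5·4·(−2) = −280 ≡ 6, so v_5 = 6^{−1} = 11 (mod 13).
  v = [1, 5, 2, 7, 11].
Step 2: syndromes of r = [9, 11, 12, 1, 3] (all sums mod 13).
  S_0 = Σ v_i r_i = 1·9 + 5·11 + 2·12 + 7·1 + 11·3 = 128 ≡ 11.
  S_1 = Σ v_i α_i r_i = 1·2·9 + 5·4·11 + 2·5·12 + 7·11·1 + 11·9·3 = 732 ≡ 4.
  α_i^2 mod 13 = [4, 3, 12, 4, 3].
  S_2 = Σ v_i α_i^2 r_i = 1·4·9 + 5·3·11 + 2·12·12 + 7·4·1 + 11·3·3 = 616 ≡ 5.
  S = (11, 4, 5) ≠ 0, so r is not a codeword (an error is present).
Step 3: locate the error. For a single error e at position i, S_ℓ = v_i·e·α_i^ℓ, so α_err = S_1/S_0.
  S_0^{−1} = 11^{−1} = 6 (mod 13), so α_err = 4·6 = 24 ≡ 11 = α_4. Error position i = 4.
  Consistency check: S_2/S_1 = 5·10 = 50 ≡ 11 = α_err ✓ (single-error assumption holds).
Step 4: error magnitude e = S_0/v_4 = S_0·∏_{j≠4}(α_4 − α_j) = 11·2 = 22 ≡ 9 (mod 13).
Step 5: correct position 4: c_4 = r_4 − e = 1 − 9 ≡ 5 (mod 13). Hence c = [9, 11, 12, 5, 3].
  Check: interpolating c through the α_i gives m(x) = 7 + 1·x (degree < 2) with m(α_i) = c_i for every i, so c is indeed a codeword.
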